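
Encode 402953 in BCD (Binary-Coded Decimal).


Each digit → 4-bit binary:
  4 → 0100
  0 → 0000
  2 → 0010
  9 → 1001
  5 → 0101
  3 → 0011
= 0100 0000 0010 1001 0101 0011


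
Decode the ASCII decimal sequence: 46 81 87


Codes (decimal): 46 81 87
Per-code ASCII lookup:
  46  (special character) → '.'
  81  (range 65-90: uppercase, 81 - 65 = 16) → 'Q'
  87  (range 65-90: uppercase, 87 - 65 = 22) → 'W'
= '.QW'


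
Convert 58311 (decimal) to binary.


Divide by 2 repeatedly:
58311 ÷ 2 = 29155 remainder 1
29155 ÷ 2 = 14577 remainder 1
14577 ÷ 2 = 7288 remainder 1
7288 ÷ 2 = 3644 remainder 0
3644 ÷ 2 = 1822 remainder 0
1822 ÷ 2 = 911 remainder 0
911 ÷ 2 = 455 remainder 1
455 ÷ 2 = 227 remainder 1
227 ÷ 2 = 113 remainder 1
113 ÷ 2 = 56 remainder 1
56 ÷ 2 = 28 remainder 0
28 ÷ 2 = 14 remainder 0
14 ÷ 2 = 7 remainder 0
7 ÷ 2 = 3 remainder 1
3 ÷ 2 = 1 remainder 1
1 ÷ 2 = 0 remainder 1
Reading remainders bottom-up:
= 1110001111000111


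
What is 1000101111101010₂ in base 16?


Group into 4-bit nibbles: 1000101111101010
  1000 = 8
  1011 = B
  1110 = E
  1010 = A
= 0x8BEA


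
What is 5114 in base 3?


Divide by 3 repeatedly:
5114 ÷ 3 = 1704 remainder 2
1704 ÷ 3 = 568 remainder 0
568 ÷ 3 = 189 remainder 1
189 ÷ 3 = 63 remainder 0
63 ÷ 3 = 21 remainder 0
21 ÷ 3 = 7 remainder 0
7 ÷ 3 = 2 remainder 1
2 ÷ 3 = 0 remainder 2
Reading remainders bottom-up:
= 21000102


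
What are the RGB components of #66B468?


Hex: #66B468
R = 66₁₆ = 102
G = B4₁₆ = 180
B = 68₁₆ = 104
= RGB(102, 180, 104)


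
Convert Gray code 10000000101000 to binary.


Gray code: 10000000101000
MSB stays the same: 1
Each subsequent bit = prev_binary XOR current_gray:
  B[1] = 1 XOR 0 = 1
  B[2] = 1 XOR 0 = 1
  B[3] = 1 XOR 0 = 1
  B[4] = 1 XOR 0 = 1
  B[5] = 1 XOR 0 = 1
  B[6] = 1 XOR 0 = 1
  B[7] = 1 XOR 0 = 1
  B[8] = 1 XOR 1 = 0
  B[9] = 0 XOR 0 = 0
  B[10] = 0 XOR 1 = 1
  B[11] = 1 XOR 0 = 1
  B[12] = 1 XOR 0 = 1
  B[13] = 1 XOR 0 = 1
= 11111111001111 (16335 decimal)


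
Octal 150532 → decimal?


Positional values:
Position 0: 2 × 8^0 = 2
Position 1: 3 × 8^1 = 24
Position 2: 5 × 8^2 = 320
Position 3: 0 × 8^3 = 0
Position 4: 5 × 8^4 = 20480
Position 5: 1 × 8^5 = 32768
Sum = 2 + 24 + 320 + 0 + 20480 + 32768
= 53594


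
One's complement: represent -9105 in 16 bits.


Original: 0010001110010001
Invert all bits:
  bit 0: 0 → 1
  bit 1: 0 → 1
  bit 2: 1 → 0
  bit 3: 0 → 1
  bit 4: 0 → 1
  bit 5: 0 → 1
  bit 6: 1 → 0
  bit 7: 1 → 0
  bit 8: 1 → 0
  bit 9: 0 → 1
  bit 10: 0 → 1
  bit 11: 1 → 0
  bit 12: 0 → 1
  bit 13: 0 → 1
  bit 14: 0 → 1
  bit 15: 1 → 0
= 1101110001101110


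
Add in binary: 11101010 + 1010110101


Align and add column by column (LSB to MSB, carry propagating):
  00011101010
+ 01010110101
  -----------
  col 0: 0 + 1 + 0 (carry in) = 1 → bit 1, carry out 0
  col 1: 1 + 0 + 0 (carry in) = 1 → bit 1, carry out 0
  col 2: 0 + 1 + 0 (carry in) = 1 → bit 1, carry out 0
  col 3: 1 + 0 + 0 (carry in) = 1 → bit 1, carry out 0
  col 4: 0 + 1 + 0 (carry in) = 1 → bit 1, carry out 0
  col 5: 1 + 1 + 0 (carry in) = 2 → bit 0, carry out 1
  col 6: 1 + 0 + 1 (carry in) = 2 → bit 0, carry out 1
  col 7: 1 + 1 + 1 (carry in) = 3 → bit 1, carry out 1
  col 8: 0 + 0 + 1 (carry in) = 1 → bit 1, carry out 0
  col 9: 0 + 1 + 0 (carry in) = 1 → bit 1, carry out 0
  col 10: 0 + 0 + 0 (carry in) = 0 → bit 0, carry out 0
Reading bits MSB→LSB: 01110011111
Strip leading zeros: 1110011111
= 1110011111


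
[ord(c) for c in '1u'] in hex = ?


String: '1u'  (2 characters)
Per-character ASCII lookup:
  '1': digits start at 48: '1' = 48 + 1 = 49 → 0x31
  'u': lowercase starts at 97: 'u' = 97 + 20 = 117 → 0x75
= 0x31 0x75


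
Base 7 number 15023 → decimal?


Positional values (base 7):
  3 × 7^0 = 3 × 1 = 3
  2 × 7^1 = 2 × 7 = 14
  0 × 7^2 = 0 × 49 = 0
  5 × 7^3 = 5 × 343 = 1715
  1 × 7^4 = 1 × 2401 = 2401
Sum = 3 + 14 + 0 + 1715 + 2401
= 4133


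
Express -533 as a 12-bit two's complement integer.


Original: 001000010101
Step 1 - Invert all bits: 110111101010
Step 2 - Add 1: 110111101010 + 1
= 110111101011 (represents -533)


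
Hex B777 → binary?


Each hex digit → 4 binary bits:
  B = 1011
  7 = 0111
  7 = 0111
  7 = 0111
Concatenate: 1011 0111 0111 0111
= 1011011101110111


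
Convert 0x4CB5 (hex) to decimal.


Positional values:
Position 0: 5 × 16^0 = 5 × 1 = 5
Position 1: B × 16^1 = 11 × 16 = 176
Position 2: C × 16^2 = 12 × 256 = 3072
Position 3: 4 × 16^3 = 4 × 4096 = 16384
Sum = 5 + 176 + 3072 + 16384
= 19637


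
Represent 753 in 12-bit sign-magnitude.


Sign bit: 0 (positive)
Magnitude: 753 = 01011110001
= 001011110001


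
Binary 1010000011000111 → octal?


Group into 3-bit groups: 001010000011000111
  001 = 1
  010 = 2
  000 = 0
  011 = 3
  000 = 0
  111 = 7
= 0o120307


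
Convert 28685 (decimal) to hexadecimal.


Divide by 16 repeatedly:
28685 ÷ 16 = 1792 remainder 13 (D)
1792 ÷ 16 = 112 remainder 0 (0)
112 ÷ 16 = 7 remainder 0 (0)
7 ÷ 16 = 0 remainder 7 (7)
Reading remainders bottom-up:
= 0x700D


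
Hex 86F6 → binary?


Each hex digit → 4 binary bits:
  8 = 1000
  6 = 0110
  F = 1111
  6 = 0110
Concatenate: 1000 0110 1111 0110
= 1000011011110110


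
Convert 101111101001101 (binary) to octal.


Group into 3-bit groups: 101111101001101
  101 = 5
  111 = 7
  101 = 5
  001 = 1
  101 = 5
= 0o57515


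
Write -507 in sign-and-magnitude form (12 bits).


Sign bit: 1 (negative)
Magnitude: 507 = 00111111011
= 100111111011


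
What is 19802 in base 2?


Divide by 2 repeatedly:
19802 ÷ 2 = 9901 remainder 0
9901 ÷ 2 = 4950 remainder 1
4950 ÷ 2 = 2475 remainder 0
2475 ÷ 2 = 1237 remainder 1
1237 ÷ 2 = 618 remainder 1
618 ÷ 2 = 309 remainder 0
309 ÷ 2 = 154 remainder 1
154 ÷ 2 = 77 remainder 0
77 ÷ 2 = 38 remainder 1
38 ÷ 2 = 19 remainder 0
19 ÷ 2 = 9 remainder 1
9 ÷ 2 = 4 remainder 1
4 ÷ 2 = 2 remainder 0
2 ÷ 2 = 1 remainder 0
1 ÷ 2 = 0 remainder 1
Reading remainders bottom-up:
= 100110101011010


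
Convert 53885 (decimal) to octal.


Divide by 8 repeatedly:
53885 ÷ 8 = 6735 remainder 5
6735 ÷ 8 = 841 remainder 7
841 ÷ 8 = 105 remainder 1
105 ÷ 8 = 13 remainder 1
13 ÷ 8 = 1 remainder 5
1 ÷ 8 = 0 remainder 1
Reading remainders bottom-up:
= 0o151175


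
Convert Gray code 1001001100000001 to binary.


Gray code: 1001001100000001
MSB stays the same: 1
Each subsequent bit = prev_binary XOR current_gray:
  B[1] = 1 XOR 0 = 1
  B[2] = 1 XOR 0 = 1
  B[3] = 1 XOR 1 = 0
  B[4] = 0 XOR 0 = 0
  B[5] = 0 XOR 0 = 0
  B[6] = 0 XOR 1 = 1
  B[7] = 1 XOR 1 = 0
  B[8] = 0 XOR 0 = 0
  B[9] = 0 XOR 0 = 0
  B[10] = 0 XOR 0 = 0
  B[11] = 0 XOR 0 = 0
  B[12] = 0 XOR 0 = 0
  B[13] = 0 XOR 0 = 0
  B[14] = 0 XOR 0 = 0
  B[15] = 0 XOR 1 = 1
= 1110001000000001 (57857 decimal)


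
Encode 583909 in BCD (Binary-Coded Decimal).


Each digit → 4-bit binary:
  5 → 0101
  8 → 1000
  3 → 0011
  9 → 1001
  0 → 0000
  9 → 1001
= 0101 1000 0011 1001 0000 1001


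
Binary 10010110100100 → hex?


Group into 4-bit nibbles: 0010010110100100
  0010 = 2
  0101 = 5
  1010 = A
  0100 = 4
= 0x25A4


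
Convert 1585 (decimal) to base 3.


Divide by 3 repeatedly:
1585 ÷ 3 = 528 remainder 1
528 ÷ 3 = 176 remainder 0
176 ÷ 3 = 58 remainder 2
58 ÷ 3 = 19 remainder 1
19 ÷ 3 = 6 remainder 1
6 ÷ 3 = 2 remainder 0
2 ÷ 3 = 0 remainder 2
Reading remainders bottom-up:
= 2011201


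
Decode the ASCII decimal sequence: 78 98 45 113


Codes (decimal): 78 98 45 113
Per-code ASCII lookup:
  78  (range 65-90: uppercase, 78 - 65 = 13) → 'N'
  98  (range 97-122: lowercase, 98 - 97 = 1) → 'b'
  45  (special character) → '-'
  113  (range 97-122: lowercase, 113 - 97 = 16) → 'q'
= 'Nb-q'


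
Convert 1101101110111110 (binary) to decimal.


Positional values:
Bit 1: 1 × 2^1 = 2
Bit 2: 1 × 2^2 = 4
Bit 3: 1 × 2^3 = 8
Bit 4: 1 × 2^4 = 16
Bit 5: 1 × 2^5 = 32
Bit 7: 1 × 2^7 = 128
Bit 8: 1 × 2^8 = 256
Bit 9: 1 × 2^9 = 512
Bit 11: 1 × 2^11 = 2048
Bit 12: 1 × 2^12 = 4096
Bit 14: 1 × 2^14 = 16384
Bit 15: 1 × 2^15 = 32768
Sum = 2 + 4 + 8 + 16 + 32 + 128 + 256 + 512 + 2048 + 4096 + 16384 + 32768
= 56254


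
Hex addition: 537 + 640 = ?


Align and add column by column (LSB to MSB, each column mod 16 with carry):
  0537
+ 0640
  ----
  col 0: 7(7) + 0(0) + 0 (carry in) = 7 → 7(7), carry out 0
  col 1: 3(3) + 4(4) + 0 (carry in) = 7 → 7(7), carry out 0
  col 2: 5(5) + 6(6) + 0 (carry in) = 11 → B(11), carry out 0
  col 3: 0(0) + 0(0) + 0 (carry in) = 0 → 0(0), carry out 0
Reading digits MSB→LSB: 0B77
Strip leading zeros: B77
= 0xB77


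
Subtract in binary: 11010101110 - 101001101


Align and subtract column by column (LSB to MSB, borrowing when needed):
  11010101110
- 00101001101
  -----------
  col 0: (0 - 0 borrow-in) - 1 → borrow from next column: (0+2) - 1 = 1, borrow out 1
  col 1: (1 - 1 borrow-in) - 0 → 0 - 0 = 0, borrow out 0
  col 2: (1 - 0 borrow-in) - 1 → 1 - 1 = 0, borrow out 0
  col 3: (1 - 0 borrow-in) - 1 → 1 - 1 = 0, borrow out 0
  col 4: (0 - 0 borrow-in) - 0 → 0 - 0 = 0, borrow out 0
  col 5: (1 - 0 borrow-in) - 0 → 1 - 0 = 1, borrow out 0
  col 6: (0 - 0 borrow-in) - 1 → borrow from next column: (0+2) - 1 = 1, borrow out 1
  col 7: (1 - 1 borrow-in) - 0 → 0 - 0 = 0, borrow out 0
  col 8: (0 - 0 borrow-in) - 1 → borrow from next column: (0+2) - 1 = 1, borrow out 1
  col 9: (1 - 1 borrow-in) - 0 → 0 - 0 = 0, borrow out 0
  col 10: (1 - 0 borrow-in) - 0 → 1 - 0 = 1, borrow out 0
Reading bits MSB→LSB: 10101100001
Strip leading zeros: 10101100001
= 10101100001


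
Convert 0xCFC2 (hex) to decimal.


Positional values:
Position 0: 2 × 16^0 = 2 × 1 = 2
Position 1: C × 16^1 = 12 × 16 = 192
Position 2: F × 16^2 = 15 × 256 = 3840
Position 3: C × 16^3 = 12 × 4096 = 49152
Sum = 2 + 192 + 3840 + 49152
= 53186


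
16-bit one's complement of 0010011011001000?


Original: 0010011011001000
Invert all bits:
  bit 0: 0 → 1
  bit 1: 0 → 1
  bit 2: 1 → 0
  bit 3: 0 → 1
  bit 4: 0 → 1
  bit 5: 1 → 0
  bit 6: 1 → 0
  bit 7: 0 → 1
  bit 8: 1 → 0
  bit 9: 1 → 0
  bit 10: 0 → 1
  bit 11: 0 → 1
  bit 12: 1 → 0
  bit 13: 0 → 1
  bit 14: 0 → 1
  bit 15: 0 → 1
= 1101100100110111


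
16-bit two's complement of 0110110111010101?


Original: 0110110111010101
Step 1 - Invert all bits: 1001001000101010
Step 2 - Add 1: 1001001000101010 + 1
= 1001001000101011 (represents -28117)


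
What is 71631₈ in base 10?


Positional values:
Position 0: 1 × 8^0 = 1
Position 1: 3 × 8^1 = 24
Position 2: 6 × 8^2 = 384
Position 3: 1 × 8^3 = 512
Position 4: 7 × 8^4 = 28672
Sum = 1 + 24 + 384 + 512 + 28672
= 29593


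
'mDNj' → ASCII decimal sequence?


String: 'mDNj'  (4 characters)
Per-character ASCII lookup:
  'm': lowercase starts at 97: 'm' = 97 + 12 = 109
  'D': uppercase starts at 65: 'D' = 65 + 3 = 68
  'N': uppercase starts at 65: 'N' = 65 + 13 = 78
  'j': lowercase starts at 97: 'j' = 97 + 9 = 106
= 109 68 78 106


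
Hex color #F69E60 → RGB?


Hex: #F69E60
R = F6₁₆ = 246
G = 9E₁₆ = 158
B = 60₁₆ = 96
= RGB(246, 158, 96)


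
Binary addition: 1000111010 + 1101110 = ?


Align and add column by column (LSB to MSB, carry propagating):
  01000111010
+ 00001101110
  -----------
  col 0: 0 + 0 + 0 (carry in) = 0 → bit 0, carry out 0
  col 1: 1 + 1 + 0 (carry in) = 2 → bit 0, carry out 1
  col 2: 0 + 1 + 1 (carry in) = 2 → bit 0, carry out 1
  col 3: 1 + 1 + 1 (carry in) = 3 → bit 1, carry out 1
  col 4: 1 + 0 + 1 (carry in) = 2 → bit 0, carry out 1
  col 5: 1 + 1 + 1 (carry in) = 3 → bit 1, carry out 1
  col 6: 0 + 1 + 1 (carry in) = 2 → bit 0, carry out 1
  col 7: 0 + 0 + 1 (carry in) = 1 → bit 1, carry out 0
  col 8: 0 + 0 + 0 (carry in) = 0 → bit 0, carry out 0
  col 9: 1 + 0 + 0 (carry in) = 1 → bit 1, carry out 0
  col 10: 0 + 0 + 0 (carry in) = 0 → bit 0, carry out 0
Reading bits MSB→LSB: 01010101000
Strip leading zeros: 1010101000
= 1010101000


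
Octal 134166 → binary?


Each octal digit → 3 binary bits:
  1 = 001
  3 = 011
  4 = 100
  1 = 001
  6 = 110
  6 = 110
Concatenate: 001 011 100 001 110 110
= 001011100001110110


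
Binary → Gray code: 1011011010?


Binary: 1011011010
Gray code: G = B XOR (B >> 1)
B >> 1 = 0101101101
1011011010 XOR 0101101101:
  1 XOR 0 = 1
  0 XOR 1 = 1
  1 XOR 0 = 1
  1 XOR 1 = 0
  0 XOR 1 = 1
  1 XOR 0 = 1
  1 XOR 1 = 0
  0 XOR 1 = 1
  1 XOR 0 = 1
  0 XOR 1 = 1
= 1110110111


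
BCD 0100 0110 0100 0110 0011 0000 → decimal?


Each 4-bit group → digit:
  0100 → 4
  0110 → 6
  0100 → 4
  0110 → 6
  0011 → 3
  0000 → 0
= 464630


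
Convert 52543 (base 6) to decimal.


Positional values (base 6):
  3 × 6^0 = 3 × 1 = 3
  4 × 6^1 = 4 × 6 = 24
  5 × 6^2 = 5 × 36 = 180
  2 × 6^3 = 2 × 216 = 432
  5 × 6^4 = 5 × 1296 = 6480
Sum = 3 + 24 + 180 + 432 + 6480
= 7119


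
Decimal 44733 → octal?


Divide by 8 repeatedly:
44733 ÷ 8 = 5591 remainder 5
5591 ÷ 8 = 698 remainder 7
698 ÷ 8 = 87 remainder 2
87 ÷ 8 = 10 remainder 7
10 ÷ 8 = 1 remainder 2
1 ÷ 8 = 0 remainder 1
Reading remainders bottom-up:
= 0o127275


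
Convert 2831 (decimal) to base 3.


Divide by 3 repeatedly:
2831 ÷ 3 = 943 remainder 2
943 ÷ 3 = 314 remainder 1
314 ÷ 3 = 104 remainder 2
104 ÷ 3 = 34 remainder 2
34 ÷ 3 = 11 remainder 1
11 ÷ 3 = 3 remainder 2
3 ÷ 3 = 1 remainder 0
1 ÷ 3 = 0 remainder 1
Reading remainders bottom-up:
= 10212212


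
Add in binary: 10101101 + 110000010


Align and add column by column (LSB to MSB, carry propagating):
  0010101101
+ 0110000010
  ----------
  col 0: 1 + 0 + 0 (carry in) = 1 → bit 1, carry out 0
  col 1: 0 + 1 + 0 (carry in) = 1 → bit 1, carry out 0
  col 2: 1 + 0 + 0 (carry in) = 1 → bit 1, carry out 0
  col 3: 1 + 0 + 0 (carry in) = 1 → bit 1, carry out 0
  col 4: 0 + 0 + 0 (carry in) = 0 → bit 0, carry out 0
  col 5: 1 + 0 + 0 (carry in) = 1 → bit 1, carry out 0
  col 6: 0 + 0 + 0 (carry in) = 0 → bit 0, carry out 0
  col 7: 1 + 1 + 0 (carry in) = 2 → bit 0, carry out 1
  col 8: 0 + 1 + 1 (carry in) = 2 → bit 0, carry out 1
  col 9: 0 + 0 + 1 (carry in) = 1 → bit 1, carry out 0
Reading bits MSB→LSB: 1000101111
Strip leading zeros: 1000101111
= 1000101111


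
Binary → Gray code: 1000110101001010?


Binary: 1000110101001010
Gray code: G = B XOR (B >> 1)
B >> 1 = 0100011010100101
1000110101001010 XOR 0100011010100101:
  1 XOR 0 = 1
  0 XOR 1 = 1
  0 XOR 0 = 0
  0 XOR 0 = 0
  1 XOR 0 = 1
  1 XOR 1 = 0
  0 XOR 1 = 1
  1 XOR 0 = 1
  0 XOR 1 = 1
  1 XOR 0 = 1
  0 XOR 1 = 1
  0 XOR 0 = 0
  1 XOR 0 = 1
  0 XOR 1 = 1
  1 XOR 0 = 1
  0 XOR 1 = 1
= 1100101111101111


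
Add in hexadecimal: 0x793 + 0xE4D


Align and add column by column (LSB to MSB, each column mod 16 with carry):
  0793
+ 0E4D
  ----
  col 0: 3(3) + D(13) + 0 (carry in) = 16 → 0(0), carry out 1
  col 1: 9(9) + 4(4) + 1 (carry in) = 14 → E(14), carry out 0
  col 2: 7(7) + E(14) + 0 (carry in) = 21 → 5(5), carry out 1
  col 3: 0(0) + 0(0) + 1 (carry in) = 1 → 1(1), carry out 0
Reading digits MSB→LSB: 15E0
Strip leading zeros: 15E0
= 0x15E0


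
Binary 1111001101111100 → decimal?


Positional values:
Bit 2: 1 × 2^2 = 4
Bit 3: 1 × 2^3 = 8
Bit 4: 1 × 2^4 = 16
Bit 5: 1 × 2^5 = 32
Bit 6: 1 × 2^6 = 64
Bit 8: 1 × 2^8 = 256
Bit 9: 1 × 2^9 = 512
Bit 12: 1 × 2^12 = 4096
Bit 13: 1 × 2^13 = 8192
Bit 14: 1 × 2^14 = 16384
Bit 15: 1 × 2^15 = 32768
Sum = 4 + 8 + 16 + 32 + 64 + 256 + 512 + 4096 + 8192 + 16384 + 32768
= 62332


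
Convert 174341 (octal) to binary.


Each octal digit → 3 binary bits:
  1 = 001
  7 = 111
  4 = 100
  3 = 011
  4 = 100
  1 = 001
Concatenate: 001 111 100 011 100 001
= 001111100011100001


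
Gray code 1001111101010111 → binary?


Gray code: 1001111101010111
MSB stays the same: 1
Each subsequent bit = prev_binary XOR current_gray:
  B[1] = 1 XOR 0 = 1
  B[2] = 1 XOR 0 = 1
  B[3] = 1 XOR 1 = 0
  B[4] = 0 XOR 1 = 1
  B[5] = 1 XOR 1 = 0
  B[6] = 0 XOR 1 = 1
  B[7] = 1 XOR 1 = 0
  B[8] = 0 XOR 0 = 0
  B[9] = 0 XOR 1 = 1
  B[10] = 1 XOR 0 = 1
  B[11] = 1 XOR 1 = 0
  B[12] = 0 XOR 0 = 0
  B[13] = 0 XOR 1 = 1
  B[14] = 1 XOR 1 = 0
  B[15] = 0 XOR 1 = 1
= 1110101001100101 (60005 decimal)


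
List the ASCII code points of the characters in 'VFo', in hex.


String: 'VFo'  (3 characters)
Per-character ASCII lookup:
  'V': uppercase starts at 65: 'V' = 65 + 21 = 86 → 0x56
  'F': uppercase starts at 65: 'F' = 65 + 5 = 70 → 0x46
  'o': lowercase starts at 97: 'o' = 97 + 14 = 111 → 0x6F
= 0x56 0x46 0x6F


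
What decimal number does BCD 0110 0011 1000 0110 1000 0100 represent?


Each 4-bit group → digit:
  0110 → 6
  0011 → 3
  1000 → 8
  0110 → 6
  1000 → 8
  0100 → 4
= 638684


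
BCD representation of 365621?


Each digit → 4-bit binary:
  3 → 0011
  6 → 0110
  5 → 0101
  6 → 0110
  2 → 0010
  1 → 0001
= 0011 0110 0101 0110 0010 0001


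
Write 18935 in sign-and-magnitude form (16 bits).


Sign bit: 0 (positive)
Magnitude: 18935 = 100100111110111
= 0100100111110111


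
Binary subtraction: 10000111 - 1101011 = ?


Align and subtract column by column (LSB to MSB, borrowing when needed):
  10000111
- 01101011
  --------
  col 0: (1 - 0 borrow-in) - 1 → 1 - 1 = 0, borrow out 0
  col 1: (1 - 0 borrow-in) - 1 → 1 - 1 = 0, borrow out 0
  col 2: (1 - 0 borrow-in) - 0 → 1 - 0 = 1, borrow out 0
  col 3: (0 - 0 borrow-in) - 1 → borrow from next column: (0+2) - 1 = 1, borrow out 1
  col 4: (0 - 1 borrow-in) - 0 → borrow from next column: (-1+2) - 0 = 1, borrow out 1
  col 5: (0 - 1 borrow-in) - 1 → borrow from next column: (-1+2) - 1 = 0, borrow out 1
  col 6: (0 - 1 borrow-in) - 1 → borrow from next column: (-1+2) - 1 = 0, borrow out 1
  col 7: (1 - 1 borrow-in) - 0 → 0 - 0 = 0, borrow out 0
Reading bits MSB→LSB: 00011100
Strip leading zeros: 11100
= 11100


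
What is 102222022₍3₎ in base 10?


Positional values (base 3):
  2 × 3^0 = 2 × 1 = 2
  2 × 3^1 = 2 × 3 = 6
  0 × 3^2 = 0 × 9 = 0
  2 × 3^3 = 2 × 27 = 54
  2 × 3^4 = 2 × 81 = 162
  2 × 3^5 = 2 × 243 = 486
  2 × 3^6 = 2 × 729 = 1458
  0 × 3^7 = 0 × 2187 = 0
  1 × 3^8 = 1 × 6561 = 6561
Sum = 2 + 6 + 0 + 54 + 162 + 486 + 1458 + 0 + 6561
= 8729


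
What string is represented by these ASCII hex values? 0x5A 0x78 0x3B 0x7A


Codes (hex): 0x5A 0x78 0x3B 0x7A
Per-code ASCII lookup:
  0x5A = 90  (range 65-90: uppercase, 90 - 65 = 25) → 'Z'
  0x78 = 120  (range 97-122: lowercase, 120 - 97 = 23) → 'x'
  0x3B = 59  (special character) → ';'
  0x7A = 122  (range 97-122: lowercase, 122 - 97 = 25) → 'z'
= 'Zx;z'


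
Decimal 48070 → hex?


Divide by 16 repeatedly:
48070 ÷ 16 = 3004 remainder 6 (6)
3004 ÷ 16 = 187 remainder 12 (C)
187 ÷ 16 = 11 remainder 11 (B)
11 ÷ 16 = 0 remainder 11 (B)
Reading remainders bottom-up:
= 0xBBC6


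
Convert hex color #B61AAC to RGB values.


Hex: #B61AAC
R = B6₁₆ = 182
G = 1A₁₆ = 26
B = AC₁₆ = 172
= RGB(182, 26, 172)


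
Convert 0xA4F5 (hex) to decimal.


Positional values:
Position 0: 5 × 16^0 = 5 × 1 = 5
Position 1: F × 16^1 = 15 × 16 = 240
Position 2: 4 × 16^2 = 4 × 256 = 1024
Position 3: A × 16^3 = 10 × 4096 = 40960
Sum = 5 + 240 + 1024 + 40960
= 42229


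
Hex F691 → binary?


Each hex digit → 4 binary bits:
  F = 1111
  6 = 0110
  9 = 1001
  1 = 0001
Concatenate: 1111 0110 1001 0001
= 1111011010010001


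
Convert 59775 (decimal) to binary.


Divide by 2 repeatedly:
59775 ÷ 2 = 29887 remainder 1
29887 ÷ 2 = 14943 remainder 1
14943 ÷ 2 = 7471 remainder 1
7471 ÷ 2 = 3735 remainder 1
3735 ÷ 2 = 1867 remainder 1
1867 ÷ 2 = 933 remainder 1
933 ÷ 2 = 466 remainder 1
466 ÷ 2 = 233 remainder 0
233 ÷ 2 = 116 remainder 1
116 ÷ 2 = 58 remainder 0
58 ÷ 2 = 29 remainder 0
29 ÷ 2 = 14 remainder 1
14 ÷ 2 = 7 remainder 0
7 ÷ 2 = 3 remainder 1
3 ÷ 2 = 1 remainder 1
1 ÷ 2 = 0 remainder 1
Reading remainders bottom-up:
= 1110100101111111


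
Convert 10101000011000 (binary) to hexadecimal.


Group into 4-bit nibbles: 0010101000011000
  0010 = 2
  1010 = A
  0001 = 1
  1000 = 8
= 0x2A18


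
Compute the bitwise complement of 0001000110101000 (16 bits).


Original: 0001000110101000
Invert all bits:
  bit 0: 0 → 1
  bit 1: 0 → 1
  bit 2: 0 → 1
  bit 3: 1 → 0
  bit 4: 0 → 1
  bit 5: 0 → 1
  bit 6: 0 → 1
  bit 7: 1 → 0
  bit 8: 1 → 0
  bit 9: 0 → 1
  bit 10: 1 → 0
  bit 11: 0 → 1
  bit 12: 1 → 0
  bit 13: 0 → 1
  bit 14: 0 → 1
  bit 15: 0 → 1
= 1110111001010111


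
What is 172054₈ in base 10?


Positional values:
Position 0: 4 × 8^0 = 4
Position 1: 5 × 8^1 = 40
Position 2: 0 × 8^2 = 0
Position 3: 2 × 8^3 = 1024
Position 4: 7 × 8^4 = 28672
Position 5: 1 × 8^5 = 32768
Sum = 4 + 40 + 0 + 1024 + 28672 + 32768
= 62508


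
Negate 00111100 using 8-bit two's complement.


Original: 00111100
Step 1 - Invert all bits: 11000011
Step 2 - Add 1: 11000011 + 1
= 11000100 (represents -60)


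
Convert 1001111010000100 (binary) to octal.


Group into 3-bit groups: 001001111010000100
  001 = 1
  001 = 1
  111 = 7
  010 = 2
  000 = 0
  100 = 4
= 0o117204


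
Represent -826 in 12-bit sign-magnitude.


Sign bit: 1 (negative)
Magnitude: 826 = 01100111010
= 101100111010


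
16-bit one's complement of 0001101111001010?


Original: 0001101111001010
Invert all bits:
  bit 0: 0 → 1
  bit 1: 0 → 1
  bit 2: 0 → 1
  bit 3: 1 → 0
  bit 4: 1 → 0
  bit 5: 0 → 1
  bit 6: 1 → 0
  bit 7: 1 → 0
  bit 8: 1 → 0
  bit 9: 1 → 0
  bit 10: 0 → 1
  bit 11: 0 → 1
  bit 12: 1 → 0
  bit 13: 0 → 1
  bit 14: 1 → 0
  bit 15: 0 → 1
= 1110010000110101


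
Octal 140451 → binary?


Each octal digit → 3 binary bits:
  1 = 001
  4 = 100
  0 = 000
  4 = 100
  5 = 101
  1 = 001
Concatenate: 001 100 000 100 101 001
= 001100000100101001


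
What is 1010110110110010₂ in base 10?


Positional values:
Bit 1: 1 × 2^1 = 2
Bit 4: 1 × 2^4 = 16
Bit 5: 1 × 2^5 = 32
Bit 7: 1 × 2^7 = 128
Bit 8: 1 × 2^8 = 256
Bit 10: 1 × 2^10 = 1024
Bit 11: 1 × 2^11 = 2048
Bit 13: 1 × 2^13 = 8192
Bit 15: 1 × 2^15 = 32768
Sum = 2 + 16 + 32 + 128 + 256 + 1024 + 2048 + 8192 + 32768
= 44466


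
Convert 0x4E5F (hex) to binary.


Each hex digit → 4 binary bits:
  4 = 0100
  E = 1110
  5 = 0101
  F = 1111
Concatenate: 0100 1110 0101 1111
= 0100111001011111


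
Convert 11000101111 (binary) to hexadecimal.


Group into 4-bit nibbles: 011000101111
  0110 = 6
  0010 = 2
  1111 = F
= 0x62F


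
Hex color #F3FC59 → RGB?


Hex: #F3FC59
R = F3₁₆ = 243
G = FC₁₆ = 252
B = 59₁₆ = 89
= RGB(243, 252, 89)


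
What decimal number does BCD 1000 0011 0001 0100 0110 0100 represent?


Each 4-bit group → digit:
  1000 → 8
  0011 → 3
  0001 → 1
  0100 → 4
  0110 → 6
  0100 → 4
= 831464


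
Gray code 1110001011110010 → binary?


Gray code: 1110001011110010
MSB stays the same: 1
Each subsequent bit = prev_binary XOR current_gray:
  B[1] = 1 XOR 1 = 0
  B[2] = 0 XOR 1 = 1
  B[3] = 1 XOR 0 = 1
  B[4] = 1 XOR 0 = 1
  B[5] = 1 XOR 0 = 1
  B[6] = 1 XOR 1 = 0
  B[7] = 0 XOR 0 = 0
  B[8] = 0 XOR 1 = 1
  B[9] = 1 XOR 1 = 0
  B[10] = 0 XOR 1 = 1
  B[11] = 1 XOR 1 = 0
  B[12] = 0 XOR 0 = 0
  B[13] = 0 XOR 0 = 0
  B[14] = 0 XOR 1 = 1
  B[15] = 1 XOR 0 = 1
= 1011110010100011 (48291 decimal)


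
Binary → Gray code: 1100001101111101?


Binary: 1100001101111101
Gray code: G = B XOR (B >> 1)
B >> 1 = 0110000110111110
1100001101111101 XOR 0110000110111110:
  1 XOR 0 = 1
  1 XOR 1 = 0
  0 XOR 1 = 1
  0 XOR 0 = 0
  0 XOR 0 = 0
  0 XOR 0 = 0
  1 XOR 0 = 1
  1 XOR 1 = 0
  0 XOR 1 = 1
  1 XOR 0 = 1
  1 XOR 1 = 0
  1 XOR 1 = 0
  1 XOR 1 = 0
  1 XOR 1 = 0
  0 XOR 1 = 1
  1 XOR 0 = 1
= 1010001011000011


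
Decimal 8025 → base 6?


Divide by 6 repeatedly:
8025 ÷ 6 = 1337 remainder 3
1337 ÷ 6 = 222 remainder 5
222 ÷ 6 = 37 remainder 0
37 ÷ 6 = 6 remainder 1
6 ÷ 6 = 1 remainder 0
1 ÷ 6 = 0 remainder 1
Reading remainders bottom-up:
= 101053


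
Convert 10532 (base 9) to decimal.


Positional values (base 9):
  2 × 9^0 = 2 × 1 = 2
  3 × 9^1 = 3 × 9 = 27
  5 × 9^2 = 5 × 81 = 405
  0 × 9^3 = 0 × 729 = 0
  1 × 9^4 = 1 × 6561 = 6561
Sum = 2 + 27 + 405 + 0 + 6561
= 6995


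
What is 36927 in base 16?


Divide by 16 repeatedly:
36927 ÷ 16 = 2307 remainder 15 (F)
2307 ÷ 16 = 144 remainder 3 (3)
144 ÷ 16 = 9 remainder 0 (0)
9 ÷ 16 = 0 remainder 9 (9)
Reading remainders bottom-up:
= 0x903F


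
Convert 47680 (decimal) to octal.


Divide by 8 repeatedly:
47680 ÷ 8 = 5960 remainder 0
5960 ÷ 8 = 745 remainder 0
745 ÷ 8 = 93 remainder 1
93 ÷ 8 = 11 remainder 5
11 ÷ 8 = 1 remainder 3
1 ÷ 8 = 0 remainder 1
Reading remainders bottom-up:
= 0o135100


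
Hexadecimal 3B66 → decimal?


Positional values:
Position 0: 6 × 16^0 = 6 × 1 = 6
Position 1: 6 × 16^1 = 6 × 16 = 96
Position 2: B × 16^2 = 11 × 256 = 2816
Position 3: 3 × 16^3 = 3 × 4096 = 12288
Sum = 6 + 96 + 2816 + 12288
= 15206


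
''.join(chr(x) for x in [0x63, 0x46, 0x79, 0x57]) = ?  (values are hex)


Codes (hex): 0x63 0x46 0x79 0x57
Per-code ASCII lookup:
  0x63 = 99  (range 97-122: lowercase, 99 - 97 = 2) → 'c'
  0x46 = 70  (range 65-90: uppercase, 70 - 65 = 5) → 'F'
  0x79 = 121  (range 97-122: lowercase, 121 - 97 = 24) → 'y'
  0x57 = 87  (range 65-90: uppercase, 87 - 65 = 22) → 'W'
= 'cFyW'


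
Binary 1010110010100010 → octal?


Group into 3-bit groups: 001010110010100010
  001 = 1
  010 = 2
  110 = 6
  010 = 2
  100 = 4
  010 = 2
= 0o126242


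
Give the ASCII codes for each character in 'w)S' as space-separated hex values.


String: 'w)S'  (3 characters)
Per-character ASCII lookup:
  'w': lowercase starts at 97: 'w' = 97 + 22 = 119 → 0x77
  ')': special character: ')' = 41 → 0x29
  'S': uppercase starts at 65: 'S' = 65 + 18 = 83 → 0x53
= 0x77 0x29 0x53


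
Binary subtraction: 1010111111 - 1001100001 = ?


Align and subtract column by column (LSB to MSB, borrowing when needed):
  1010111111
- 1001100001
  ----------
  col 0: (1 - 0 borrow-in) - 1 → 1 - 1 = 0, borrow out 0
  col 1: (1 - 0 borrow-in) - 0 → 1 - 0 = 1, borrow out 0
  col 2: (1 - 0 borrow-in) - 0 → 1 - 0 = 1, borrow out 0
  col 3: (1 - 0 borrow-in) - 0 → 1 - 0 = 1, borrow out 0
  col 4: (1 - 0 borrow-in) - 0 → 1 - 0 = 1, borrow out 0
  col 5: (1 - 0 borrow-in) - 1 → 1 - 1 = 0, borrow out 0
  col 6: (0 - 0 borrow-in) - 1 → borrow from next column: (0+2) - 1 = 1, borrow out 1
  col 7: (1 - 1 borrow-in) - 0 → 0 - 0 = 0, borrow out 0
  col 8: (0 - 0 borrow-in) - 0 → 0 - 0 = 0, borrow out 0
  col 9: (1 - 0 borrow-in) - 1 → 1 - 1 = 0, borrow out 0
Reading bits MSB→LSB: 0001011110
Strip leading zeros: 1011110
= 1011110


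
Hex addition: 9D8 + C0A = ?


Align and add column by column (LSB to MSB, each column mod 16 with carry):
  09D8
+ 0C0A
  ----
  col 0: 8(8) + A(10) + 0 (carry in) = 18 → 2(2), carry out 1
  col 1: D(13) + 0(0) + 1 (carry in) = 14 → E(14), carry out 0
  col 2: 9(9) + C(12) + 0 (carry in) = 21 → 5(5), carry out 1
  col 3: 0(0) + 0(0) + 1 (carry in) = 1 → 1(1), carry out 0
Reading digits MSB→LSB: 15E2
Strip leading zeros: 15E2
= 0x15E2


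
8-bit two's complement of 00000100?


Original: 00000100
Step 1 - Invert all bits: 11111011
Step 2 - Add 1: 11111011 + 1
= 11111100 (represents -4)


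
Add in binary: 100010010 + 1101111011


Align and add column by column (LSB to MSB, carry propagating):
  00100010010
+ 01101111011
  -----------
  col 0: 0 + 1 + 0 (carry in) = 1 → bit 1, carry out 0
  col 1: 1 + 1 + 0 (carry in) = 2 → bit 0, carry out 1
  col 2: 0 + 0 + 1 (carry in) = 1 → bit 1, carry out 0
  col 3: 0 + 1 + 0 (carry in) = 1 → bit 1, carry out 0
  col 4: 1 + 1 + 0 (carry in) = 2 → bit 0, carry out 1
  col 5: 0 + 1 + 1 (carry in) = 2 → bit 0, carry out 1
  col 6: 0 + 1 + 1 (carry in) = 2 → bit 0, carry out 1
  col 7: 0 + 0 + 1 (carry in) = 1 → bit 1, carry out 0
  col 8: 1 + 1 + 0 (carry in) = 2 → bit 0, carry out 1
  col 9: 0 + 1 + 1 (carry in) = 2 → bit 0, carry out 1
  col 10: 0 + 0 + 1 (carry in) = 1 → bit 1, carry out 0
Reading bits MSB→LSB: 10010001101
Strip leading zeros: 10010001101
= 10010001101


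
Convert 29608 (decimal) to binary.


Divide by 2 repeatedly:
29608 ÷ 2 = 14804 remainder 0
14804 ÷ 2 = 7402 remainder 0
7402 ÷ 2 = 3701 remainder 0
3701 ÷ 2 = 1850 remainder 1
1850 ÷ 2 = 925 remainder 0
925 ÷ 2 = 462 remainder 1
462 ÷ 2 = 231 remainder 0
231 ÷ 2 = 115 remainder 1
115 ÷ 2 = 57 remainder 1
57 ÷ 2 = 28 remainder 1
28 ÷ 2 = 14 remainder 0
14 ÷ 2 = 7 remainder 0
7 ÷ 2 = 3 remainder 1
3 ÷ 2 = 1 remainder 1
1 ÷ 2 = 0 remainder 1
Reading remainders bottom-up:
= 111001110101000


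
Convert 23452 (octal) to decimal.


Positional values:
Position 0: 2 × 8^0 = 2
Position 1: 5 × 8^1 = 40
Position 2: 4 × 8^2 = 256
Position 3: 3 × 8^3 = 1536
Position 4: 2 × 8^4 = 8192
Sum = 2 + 40 + 256 + 1536 + 8192
= 10026


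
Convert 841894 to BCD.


Each digit → 4-bit binary:
  8 → 1000
  4 → 0100
  1 → 0001
  8 → 1000
  9 → 1001
  4 → 0100
= 1000 0100 0001 1000 1001 0100


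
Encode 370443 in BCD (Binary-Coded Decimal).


Each digit → 4-bit binary:
  3 → 0011
  7 → 0111
  0 → 0000
  4 → 0100
  4 → 0100
  3 → 0011
= 0011 0111 0000 0100 0100 0011


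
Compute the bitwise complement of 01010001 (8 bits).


Original: 01010001
Invert all bits:
  bit 0: 0 → 1
  bit 1: 1 → 0
  bit 2: 0 → 1
  bit 3: 1 → 0
  bit 4: 0 → 1
  bit 5: 0 → 1
  bit 6: 0 → 1
  bit 7: 1 → 0
= 10101110


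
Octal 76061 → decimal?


Positional values:
Position 0: 1 × 8^0 = 1
Position 1: 6 × 8^1 = 48
Position 2: 0 × 8^2 = 0
Position 3: 6 × 8^3 = 3072
Position 4: 7 × 8^4 = 28672
Sum = 1 + 48 + 0 + 3072 + 28672
= 31793


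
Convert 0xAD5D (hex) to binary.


Each hex digit → 4 binary bits:
  A = 1010
  D = 1101
  5 = 0101
  D = 1101
Concatenate: 1010 1101 0101 1101
= 1010110101011101


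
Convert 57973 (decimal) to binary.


Divide by 2 repeatedly:
57973 ÷ 2 = 28986 remainder 1
28986 ÷ 2 = 14493 remainder 0
14493 ÷ 2 = 7246 remainder 1
7246 ÷ 2 = 3623 remainder 0
3623 ÷ 2 = 1811 remainder 1
1811 ÷ 2 = 905 remainder 1
905 ÷ 2 = 452 remainder 1
452 ÷ 2 = 226 remainder 0
226 ÷ 2 = 113 remainder 0
113 ÷ 2 = 56 remainder 1
56 ÷ 2 = 28 remainder 0
28 ÷ 2 = 14 remainder 0
14 ÷ 2 = 7 remainder 0
7 ÷ 2 = 3 remainder 1
3 ÷ 2 = 1 remainder 1
1 ÷ 2 = 0 remainder 1
Reading remainders bottom-up:
= 1110001001110101


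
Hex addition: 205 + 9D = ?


Align and add column by column (LSB to MSB, each column mod 16 with carry):
  0205
+ 009D
  ----
  col 0: 5(5) + D(13) + 0 (carry in) = 18 → 2(2), carry out 1
  col 1: 0(0) + 9(9) + 1 (carry in) = 10 → A(10), carry out 0
  col 2: 2(2) + 0(0) + 0 (carry in) = 2 → 2(2), carry out 0
  col 3: 0(0) + 0(0) + 0 (carry in) = 0 → 0(0), carry out 0
Reading digits MSB→LSB: 02A2
Strip leading zeros: 2A2
= 0x2A2


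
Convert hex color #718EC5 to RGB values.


Hex: #718EC5
R = 71₁₆ = 113
G = 8E₁₆ = 142
B = C5₁₆ = 197
= RGB(113, 142, 197)


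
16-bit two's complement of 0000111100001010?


Original: 0000111100001010
Step 1 - Invert all bits: 1111000011110101
Step 2 - Add 1: 1111000011110101 + 1
= 1111000011110110 (represents -3850)


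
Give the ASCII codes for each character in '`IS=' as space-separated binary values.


String: '`IS='  (4 characters)
Per-character ASCII lookup:
  '`': special character: '`' = 96 → 1100000
  'I': uppercase starts at 65: 'I' = 65 + 8 = 73 → 1001001
  'S': uppercase starts at 65: 'S' = 65 + 18 = 83 → 1010011
  '=': special character: '=' = 61 → 111101
= 1100000 1001001 1010011 111101


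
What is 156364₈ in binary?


Each octal digit → 3 binary bits:
  1 = 001
  5 = 101
  6 = 110
  3 = 011
  6 = 110
  4 = 100
Concatenate: 001 101 110 011 110 100
= 001101110011110100


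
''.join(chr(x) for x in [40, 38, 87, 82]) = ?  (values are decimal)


Codes (decimal): 40 38 87 82
Per-code ASCII lookup:
  40  (special character) → '('
  38  (special character) → '&'
  87  (range 65-90: uppercase, 87 - 65 = 22) → 'W'
  82  (range 65-90: uppercase, 82 - 65 = 17) → 'R'
= '(&WR'


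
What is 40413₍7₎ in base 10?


Positional values (base 7):
  3 × 7^0 = 3 × 1 = 3
  1 × 7^1 = 1 × 7 = 7
  4 × 7^2 = 4 × 49 = 196
  0 × 7^3 = 0 × 343 = 0
  4 × 7^4 = 4 × 2401 = 9604
Sum = 3 + 7 + 196 + 0 + 9604
= 9810


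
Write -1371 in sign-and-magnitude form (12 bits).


Sign bit: 1 (negative)
Magnitude: 1371 = 10101011011
= 110101011011


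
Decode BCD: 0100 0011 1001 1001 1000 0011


Each 4-bit group → digit:
  0100 → 4
  0011 → 3
  1001 → 9
  1001 → 9
  1000 → 8
  0011 → 3
= 439983


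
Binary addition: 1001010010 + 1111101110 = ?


Align and add column by column (LSB to MSB, carry propagating):
  01001010010
+ 01111101110
  -----------
  col 0: 0 + 0 + 0 (carry in) = 0 → bit 0, carry out 0
  col 1: 1 + 1 + 0 (carry in) = 2 → bit 0, carry out 1
  col 2: 0 + 1 + 1 (carry in) = 2 → bit 0, carry out 1
  col 3: 0 + 1 + 1 (carry in) = 2 → bit 0, carry out 1
  col 4: 1 + 0 + 1 (carry in) = 2 → bit 0, carry out 1
  col 5: 0 + 1 + 1 (carry in) = 2 → bit 0, carry out 1
  col 6: 1 + 1 + 1 (carry in) = 3 → bit 1, carry out 1
  col 7: 0 + 1 + 1 (carry in) = 2 → bit 0, carry out 1
  col 8: 0 + 1 + 1 (carry in) = 2 → bit 0, carry out 1
  col 9: 1 + 1 + 1 (carry in) = 3 → bit 1, carry out 1
  col 10: 0 + 0 + 1 (carry in) = 1 → bit 1, carry out 0
Reading bits MSB→LSB: 11001000000
Strip leading zeros: 11001000000
= 11001000000


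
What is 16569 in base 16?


Divide by 16 repeatedly:
16569 ÷ 16 = 1035 remainder 9 (9)
1035 ÷ 16 = 64 remainder 11 (B)
64 ÷ 16 = 4 remainder 0 (0)
4 ÷ 16 = 0 remainder 4 (4)
Reading remainders bottom-up:
= 0x40B9


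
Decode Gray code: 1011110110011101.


Gray code: 1011110110011101
MSB stays the same: 1
Each subsequent bit = prev_binary XOR current_gray:
  B[1] = 1 XOR 0 = 1
  B[2] = 1 XOR 1 = 0
  B[3] = 0 XOR 1 = 1
  B[4] = 1 XOR 1 = 0
  B[5] = 0 XOR 1 = 1
  B[6] = 1 XOR 0 = 1
  B[7] = 1 XOR 1 = 0
  B[8] = 0 XOR 1 = 1
  B[9] = 1 XOR 0 = 1
  B[10] = 1 XOR 0 = 1
  B[11] = 1 XOR 1 = 0
  B[12] = 0 XOR 1 = 1
  B[13] = 1 XOR 1 = 0
  B[14] = 0 XOR 0 = 0
  B[15] = 0 XOR 1 = 1
= 1101011011101001 (55017 decimal)


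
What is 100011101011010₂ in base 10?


Positional values:
Bit 1: 1 × 2^1 = 2
Bit 3: 1 × 2^3 = 8
Bit 4: 1 × 2^4 = 16
Bit 6: 1 × 2^6 = 64
Bit 8: 1 × 2^8 = 256
Bit 9: 1 × 2^9 = 512
Bit 10: 1 × 2^10 = 1024
Bit 14: 1 × 2^14 = 16384
Sum = 2 + 8 + 16 + 64 + 256 + 512 + 1024 + 16384
= 18266


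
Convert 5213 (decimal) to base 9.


Divide by 9 repeatedly:
5213 ÷ 9 = 579 remainder 2
579 ÷ 9 = 64 remainder 3
64 ÷ 9 = 7 remainder 1
7 ÷ 9 = 0 remainder 7
Reading remainders bottom-up:
= 7132


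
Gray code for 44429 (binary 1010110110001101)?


Binary: 1010110110001101
Gray code: G = B XOR (B >> 1)
B >> 1 = 0101011011000110
1010110110001101 XOR 0101011011000110:
  1 XOR 0 = 1
  0 XOR 1 = 1
  1 XOR 0 = 1
  0 XOR 1 = 1
  1 XOR 0 = 1
  1 XOR 1 = 0
  0 XOR 1 = 1
  1 XOR 0 = 1
  1 XOR 1 = 0
  0 XOR 1 = 1
  0 XOR 0 = 0
  0 XOR 0 = 0
  1 XOR 0 = 1
  1 XOR 1 = 0
  0 XOR 1 = 1
  1 XOR 0 = 1
= 1111101101001011


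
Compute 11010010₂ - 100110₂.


Align and subtract column by column (LSB to MSB, borrowing when needed):
  11010010
- 00100110
  --------
  col 0: (0 - 0 borrow-in) - 0 → 0 - 0 = 0, borrow out 0
  col 1: (1 - 0 borrow-in) - 1 → 1 - 1 = 0, borrow out 0
  col 2: (0 - 0 borrow-in) - 1 → borrow from next column: (0+2) - 1 = 1, borrow out 1
  col 3: (0 - 1 borrow-in) - 0 → borrow from next column: (-1+2) - 0 = 1, borrow out 1
  col 4: (1 - 1 borrow-in) - 0 → 0 - 0 = 0, borrow out 0
  col 5: (0 - 0 borrow-in) - 1 → borrow from next column: (0+2) - 1 = 1, borrow out 1
  col 6: (1 - 1 borrow-in) - 0 → 0 - 0 = 0, borrow out 0
  col 7: (1 - 0 borrow-in) - 0 → 1 - 0 = 1, borrow out 0
Reading bits MSB→LSB: 10101100
Strip leading zeros: 10101100
= 10101100


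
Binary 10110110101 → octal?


Group into 3-bit groups: 010110110101
  010 = 2
  110 = 6
  110 = 6
  101 = 5
= 0o2665


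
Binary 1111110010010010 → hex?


Group into 4-bit nibbles: 1111110010010010
  1111 = F
  1100 = C
  1001 = 9
  0010 = 2
= 0xFC92


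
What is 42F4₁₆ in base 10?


Positional values:
Position 0: 4 × 16^0 = 4 × 1 = 4
Position 1: F × 16^1 = 15 × 16 = 240
Position 2: 2 × 16^2 = 2 × 256 = 512
Position 3: 4 × 16^3 = 4 × 4096 = 16384
Sum = 4 + 240 + 512 + 16384
= 17140


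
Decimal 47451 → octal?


Divide by 8 repeatedly:
47451 ÷ 8 = 5931 remainder 3
5931 ÷ 8 = 741 remainder 3
741 ÷ 8 = 92 remainder 5
92 ÷ 8 = 11 remainder 4
11 ÷ 8 = 1 remainder 3
1 ÷ 8 = 0 remainder 1
Reading remainders bottom-up:
= 0o134533


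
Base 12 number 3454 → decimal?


Positional values (base 12):
  4 × 12^0 = 4 × 1 = 4
  5 × 12^1 = 5 × 12 = 60
  4 × 12^2 = 4 × 144 = 576
  3 × 12^3 = 3 × 1728 = 5184
Sum = 4 + 60 + 576 + 5184
= 5824


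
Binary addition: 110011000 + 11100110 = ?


Align and add column by column (LSB to MSB, carry propagating):
  0110011000
+ 0011100110
  ----------
  col 0: 0 + 0 + 0 (carry in) = 0 → bit 0, carry out 0
  col 1: 0 + 1 + 0 (carry in) = 1 → bit 1, carry out 0
  col 2: 0 + 1 + 0 (carry in) = 1 → bit 1, carry out 0
  col 3: 1 + 0 + 0 (carry in) = 1 → bit 1, carry out 0
  col 4: 1 + 0 + 0 (carry in) = 1 → bit 1, carry out 0
  col 5: 0 + 1 + 0 (carry in) = 1 → bit 1, carry out 0
  col 6: 0 + 1 + 0 (carry in) = 1 → bit 1, carry out 0
  col 7: 1 + 1 + 0 (carry in) = 2 → bit 0, carry out 1
  col 8: 1 + 0 + 1 (carry in) = 2 → bit 0, carry out 1
  col 9: 0 + 0 + 1 (carry in) = 1 → bit 1, carry out 0
Reading bits MSB→LSB: 1001111110
Strip leading zeros: 1001111110
= 1001111110


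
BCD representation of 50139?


Each digit → 4-bit binary:
  5 → 0101
  0 → 0000
  1 → 0001
  3 → 0011
  9 → 1001
= 0101 0000 0001 0011 1001


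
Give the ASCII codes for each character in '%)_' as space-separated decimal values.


String: '%)_'  (3 characters)
Per-character ASCII lookup:
  '%': special character: '%' = 37
  ')': special character: ')' = 41
  '_': special character: '_' = 95
= 37 41 95


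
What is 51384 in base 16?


Divide by 16 repeatedly:
51384 ÷ 16 = 3211 remainder 8 (8)
3211 ÷ 16 = 200 remainder 11 (B)
200 ÷ 16 = 12 remainder 8 (8)
12 ÷ 16 = 0 remainder 12 (C)
Reading remainders bottom-up:
= 0xC8B8


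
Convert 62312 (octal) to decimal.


Positional values:
Position 0: 2 × 8^0 = 2
Position 1: 1 × 8^1 = 8
Position 2: 3 × 8^2 = 192
Position 3: 2 × 8^3 = 1024
Position 4: 6 × 8^4 = 24576
Sum = 2 + 8 + 192 + 1024 + 24576
= 25802


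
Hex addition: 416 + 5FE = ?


Align and add column by column (LSB to MSB, each column mod 16 with carry):
  0416
+ 05FE
  ----
  col 0: 6(6) + E(14) + 0 (carry in) = 20 → 4(4), carry out 1
  col 1: 1(1) + F(15) + 1 (carry in) = 17 → 1(1), carry out 1
  col 2: 4(4) + 5(5) + 1 (carry in) = 10 → A(10), carry out 0
  col 3: 0(0) + 0(0) + 0 (carry in) = 0 → 0(0), carry out 0
Reading digits MSB→LSB: 0A14
Strip leading zeros: A14
= 0xA14


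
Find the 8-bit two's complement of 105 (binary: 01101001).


Original: 01101001
Step 1 - Invert all bits: 10010110
Step 2 - Add 1: 10010110 + 1
= 10010111 (represents -105)


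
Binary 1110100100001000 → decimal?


Positional values:
Bit 3: 1 × 2^3 = 8
Bit 8: 1 × 2^8 = 256
Bit 11: 1 × 2^11 = 2048
Bit 13: 1 × 2^13 = 8192
Bit 14: 1 × 2^14 = 16384
Bit 15: 1 × 2^15 = 32768
Sum = 8 + 256 + 2048 + 8192 + 16384 + 32768
= 59656
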